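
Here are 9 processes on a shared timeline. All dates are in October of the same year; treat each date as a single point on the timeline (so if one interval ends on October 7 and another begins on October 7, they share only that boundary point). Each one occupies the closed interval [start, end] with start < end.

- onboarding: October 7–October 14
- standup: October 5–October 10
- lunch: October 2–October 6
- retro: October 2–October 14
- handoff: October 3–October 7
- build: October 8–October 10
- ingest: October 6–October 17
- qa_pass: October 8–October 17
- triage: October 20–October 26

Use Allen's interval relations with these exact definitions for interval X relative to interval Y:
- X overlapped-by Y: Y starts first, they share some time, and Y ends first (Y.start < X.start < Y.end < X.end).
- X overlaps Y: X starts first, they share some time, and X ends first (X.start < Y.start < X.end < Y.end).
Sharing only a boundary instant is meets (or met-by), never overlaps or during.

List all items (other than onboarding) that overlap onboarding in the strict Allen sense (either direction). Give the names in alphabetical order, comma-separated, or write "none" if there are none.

Target onboarding = [October 7, October 14].
build [October 8, October 10] → during → no.
handoff [October 3, October 7] → meets → no.
ingest [October 6, October 17] → contains → no.
lunch [October 2, October 6] → before → no.
qa_pass [October 8, October 17] → overlapped-by → yes.
retro [October 2, October 14] → finished-by → no.
standup [October 5, October 10] → overlaps → yes.
triage [October 20, October 26] → after → no.
Result: qa_pass, standup.

qa_pass, standup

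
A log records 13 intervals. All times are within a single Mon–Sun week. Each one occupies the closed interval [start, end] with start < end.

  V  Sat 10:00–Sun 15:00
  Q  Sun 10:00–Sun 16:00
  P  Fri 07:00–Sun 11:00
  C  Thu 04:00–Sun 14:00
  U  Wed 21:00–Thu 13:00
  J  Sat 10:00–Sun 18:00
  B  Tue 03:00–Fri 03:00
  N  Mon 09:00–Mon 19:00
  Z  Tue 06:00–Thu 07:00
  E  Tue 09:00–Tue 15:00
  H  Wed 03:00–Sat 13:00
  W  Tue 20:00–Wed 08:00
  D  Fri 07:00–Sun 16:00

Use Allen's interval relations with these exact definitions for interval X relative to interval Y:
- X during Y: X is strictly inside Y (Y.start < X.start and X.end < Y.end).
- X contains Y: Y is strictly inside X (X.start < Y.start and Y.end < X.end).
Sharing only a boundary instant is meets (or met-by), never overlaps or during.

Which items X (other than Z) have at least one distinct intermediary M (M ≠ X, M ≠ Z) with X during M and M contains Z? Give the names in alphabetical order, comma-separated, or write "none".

E, U, W

Target Z = [Tue 06:00, Thu 07:00].
Intermediaries M with M contains Z: B.
Via B — items with X during B: E, U, W.
Union: E, U, W.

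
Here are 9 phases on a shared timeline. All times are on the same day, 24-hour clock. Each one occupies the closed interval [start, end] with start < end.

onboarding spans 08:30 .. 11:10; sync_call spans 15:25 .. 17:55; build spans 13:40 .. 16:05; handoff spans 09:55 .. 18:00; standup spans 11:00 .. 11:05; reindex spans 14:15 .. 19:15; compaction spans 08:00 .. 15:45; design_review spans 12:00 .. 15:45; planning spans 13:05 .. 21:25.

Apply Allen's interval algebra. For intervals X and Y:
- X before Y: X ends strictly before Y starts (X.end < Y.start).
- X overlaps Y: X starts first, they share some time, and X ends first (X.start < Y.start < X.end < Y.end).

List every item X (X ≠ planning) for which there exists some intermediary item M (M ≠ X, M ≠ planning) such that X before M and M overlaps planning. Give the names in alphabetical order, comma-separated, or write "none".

Target planning = [13:05, 21:25].
Intermediaries M with M overlaps planning: compaction, design_review, handoff.
Via compaction — items with X before compaction: none.
Via design_review — items with X before design_review: onboarding, standup.
Via handoff — items with X before handoff: none.
Union: onboarding, standup.

onboarding, standup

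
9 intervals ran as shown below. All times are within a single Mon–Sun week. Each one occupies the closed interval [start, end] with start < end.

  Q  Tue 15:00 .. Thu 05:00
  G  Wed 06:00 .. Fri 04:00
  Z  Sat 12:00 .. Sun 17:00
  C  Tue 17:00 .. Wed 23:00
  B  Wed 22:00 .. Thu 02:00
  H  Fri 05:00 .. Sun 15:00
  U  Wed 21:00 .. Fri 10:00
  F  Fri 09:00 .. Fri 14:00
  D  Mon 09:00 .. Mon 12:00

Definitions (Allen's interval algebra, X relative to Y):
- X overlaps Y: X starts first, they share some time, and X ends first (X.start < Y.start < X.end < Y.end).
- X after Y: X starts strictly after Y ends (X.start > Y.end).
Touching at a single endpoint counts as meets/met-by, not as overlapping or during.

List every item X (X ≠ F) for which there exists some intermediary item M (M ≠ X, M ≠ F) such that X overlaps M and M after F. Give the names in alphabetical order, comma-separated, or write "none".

Target F = [Fri 09:00, Fri 14:00].
Intermediaries M with M after F: Z.
Via Z — items with X overlaps Z: H.
Union: H.

H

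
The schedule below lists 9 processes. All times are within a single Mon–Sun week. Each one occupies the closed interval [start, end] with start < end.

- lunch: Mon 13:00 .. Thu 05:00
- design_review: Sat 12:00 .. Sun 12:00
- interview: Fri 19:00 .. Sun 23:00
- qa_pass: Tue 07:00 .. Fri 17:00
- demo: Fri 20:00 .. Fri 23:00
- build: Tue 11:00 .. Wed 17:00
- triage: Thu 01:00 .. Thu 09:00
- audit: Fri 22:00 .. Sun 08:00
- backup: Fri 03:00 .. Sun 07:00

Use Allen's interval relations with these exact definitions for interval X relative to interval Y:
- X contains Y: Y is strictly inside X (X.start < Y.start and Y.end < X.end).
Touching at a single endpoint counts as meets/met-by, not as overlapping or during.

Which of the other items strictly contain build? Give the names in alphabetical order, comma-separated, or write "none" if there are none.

lunch, qa_pass

Target build = [Tue 11:00, Wed 17:00].
audit [Fri 22:00, Sun 08:00] → after → no.
backup [Fri 03:00, Sun 07:00] → after → no.
demo [Fri 20:00, Fri 23:00] → after → no.
design_review [Sat 12:00, Sun 12:00] → after → no.
interview [Fri 19:00, Sun 23:00] → after → no.
lunch [Mon 13:00, Thu 05:00] → contains → yes.
qa_pass [Tue 07:00, Fri 17:00] → contains → yes.
triage [Thu 01:00, Thu 09:00] → after → no.
Result: lunch, qa_pass.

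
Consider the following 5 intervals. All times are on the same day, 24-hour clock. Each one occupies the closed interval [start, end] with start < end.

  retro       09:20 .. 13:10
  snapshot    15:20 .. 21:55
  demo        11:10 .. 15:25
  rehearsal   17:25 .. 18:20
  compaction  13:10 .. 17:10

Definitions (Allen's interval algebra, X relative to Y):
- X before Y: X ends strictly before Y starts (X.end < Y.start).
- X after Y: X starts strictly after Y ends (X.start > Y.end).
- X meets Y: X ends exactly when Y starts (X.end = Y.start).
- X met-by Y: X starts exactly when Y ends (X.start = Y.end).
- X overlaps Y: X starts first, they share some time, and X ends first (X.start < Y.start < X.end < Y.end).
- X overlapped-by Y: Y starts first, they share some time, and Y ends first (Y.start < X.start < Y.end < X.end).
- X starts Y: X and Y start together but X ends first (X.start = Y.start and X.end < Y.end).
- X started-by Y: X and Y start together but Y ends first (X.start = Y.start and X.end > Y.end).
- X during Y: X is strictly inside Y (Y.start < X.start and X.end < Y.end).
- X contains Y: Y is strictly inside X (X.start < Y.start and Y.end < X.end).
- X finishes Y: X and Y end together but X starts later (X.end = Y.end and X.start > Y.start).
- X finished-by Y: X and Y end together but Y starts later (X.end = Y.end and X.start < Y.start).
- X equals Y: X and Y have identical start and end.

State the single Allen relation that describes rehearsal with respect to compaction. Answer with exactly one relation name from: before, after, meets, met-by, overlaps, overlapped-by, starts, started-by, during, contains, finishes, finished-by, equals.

rehearsal = [17:25, 18:20]; compaction = [13:10, 17:10].
Compare endpoints: rehearsal.start > compaction.start, rehearsal.start > compaction.end, rehearsal.end > compaction.start, rehearsal.end > compaction.end.
That pattern is 'after'.

after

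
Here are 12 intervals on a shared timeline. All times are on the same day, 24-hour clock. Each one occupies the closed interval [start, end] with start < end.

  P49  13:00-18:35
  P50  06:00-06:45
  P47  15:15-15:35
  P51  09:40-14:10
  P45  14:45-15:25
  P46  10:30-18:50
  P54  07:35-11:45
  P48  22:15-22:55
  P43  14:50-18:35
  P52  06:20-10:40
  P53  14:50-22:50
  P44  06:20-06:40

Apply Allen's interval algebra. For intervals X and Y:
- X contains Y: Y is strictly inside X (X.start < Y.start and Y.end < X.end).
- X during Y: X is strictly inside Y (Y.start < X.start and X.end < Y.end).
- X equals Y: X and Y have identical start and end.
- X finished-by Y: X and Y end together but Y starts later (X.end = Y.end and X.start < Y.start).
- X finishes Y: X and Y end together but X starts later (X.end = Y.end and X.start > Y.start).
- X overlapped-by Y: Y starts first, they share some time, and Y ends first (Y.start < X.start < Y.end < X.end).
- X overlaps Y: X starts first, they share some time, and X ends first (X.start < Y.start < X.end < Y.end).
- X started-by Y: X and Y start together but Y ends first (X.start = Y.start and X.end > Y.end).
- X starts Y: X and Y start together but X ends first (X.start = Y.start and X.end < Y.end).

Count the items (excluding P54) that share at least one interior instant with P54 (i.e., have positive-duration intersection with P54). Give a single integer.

Target P54 = [07:35, 11:45].
P43 [14:50, 18:35] → after → no.
P44 [06:20, 06:40] → before → no.
P45 [14:45, 15:25] → after → no.
P46 [10:30, 18:50] → overlapped-by → counts.
P47 [15:15, 15:35] → after → no.
P48 [22:15, 22:55] → after → no.
P49 [13:00, 18:35] → after → no.
P50 [06:00, 06:45] → before → no.
P51 [09:40, 14:10] → overlapped-by → counts.
P52 [06:20, 10:40] → overlaps → counts.
P53 [14:50, 22:50] → after → no.
Total: 3.

3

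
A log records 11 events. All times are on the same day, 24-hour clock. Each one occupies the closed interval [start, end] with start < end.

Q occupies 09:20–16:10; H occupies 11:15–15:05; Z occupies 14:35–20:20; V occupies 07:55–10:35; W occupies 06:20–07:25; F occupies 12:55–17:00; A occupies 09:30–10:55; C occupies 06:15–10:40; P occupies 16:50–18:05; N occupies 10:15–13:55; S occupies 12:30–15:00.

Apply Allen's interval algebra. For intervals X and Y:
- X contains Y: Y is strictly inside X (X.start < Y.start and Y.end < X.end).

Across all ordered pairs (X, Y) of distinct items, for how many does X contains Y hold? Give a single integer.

8

Checking all 110 ordered pairs for relation 'contains'; matching pairs in alphabetical order:
(C, V): C contains V ✓
(C, W): C contains W ✓
(H, S): H contains S ✓
(Q, A): Q contains A ✓
(Q, H): Q contains H ✓
(Q, N): Q contains N ✓
(Q, S): Q contains S ✓
(Z, P): Z contains P ✓
Count: 8.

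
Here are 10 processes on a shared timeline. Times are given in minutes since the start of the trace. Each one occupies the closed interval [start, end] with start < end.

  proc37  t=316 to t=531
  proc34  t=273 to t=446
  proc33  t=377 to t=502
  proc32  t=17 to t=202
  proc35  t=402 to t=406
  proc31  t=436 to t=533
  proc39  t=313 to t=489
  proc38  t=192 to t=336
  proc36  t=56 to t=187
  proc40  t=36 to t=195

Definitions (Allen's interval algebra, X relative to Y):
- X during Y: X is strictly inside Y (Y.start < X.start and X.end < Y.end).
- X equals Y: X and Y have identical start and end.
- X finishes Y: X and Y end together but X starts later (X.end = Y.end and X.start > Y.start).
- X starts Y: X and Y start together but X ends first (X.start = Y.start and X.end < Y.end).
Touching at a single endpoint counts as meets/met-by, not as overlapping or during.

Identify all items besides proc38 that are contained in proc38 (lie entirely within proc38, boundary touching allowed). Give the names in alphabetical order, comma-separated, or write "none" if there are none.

none

Target proc38 = [t=192, t=336].
proc31 [t=436, t=533] → after → no.
proc32 [t=17, t=202] → overlaps → no.
proc33 [t=377, t=502] → after → no.
proc34 [t=273, t=446] → overlapped-by → no.
proc35 [t=402, t=406] → after → no.
proc36 [t=56, t=187] → before → no.
proc37 [t=316, t=531] → overlapped-by → no.
proc39 [t=313, t=489] → overlapped-by → no.
proc40 [t=36, t=195] → overlaps → no.
Result: none.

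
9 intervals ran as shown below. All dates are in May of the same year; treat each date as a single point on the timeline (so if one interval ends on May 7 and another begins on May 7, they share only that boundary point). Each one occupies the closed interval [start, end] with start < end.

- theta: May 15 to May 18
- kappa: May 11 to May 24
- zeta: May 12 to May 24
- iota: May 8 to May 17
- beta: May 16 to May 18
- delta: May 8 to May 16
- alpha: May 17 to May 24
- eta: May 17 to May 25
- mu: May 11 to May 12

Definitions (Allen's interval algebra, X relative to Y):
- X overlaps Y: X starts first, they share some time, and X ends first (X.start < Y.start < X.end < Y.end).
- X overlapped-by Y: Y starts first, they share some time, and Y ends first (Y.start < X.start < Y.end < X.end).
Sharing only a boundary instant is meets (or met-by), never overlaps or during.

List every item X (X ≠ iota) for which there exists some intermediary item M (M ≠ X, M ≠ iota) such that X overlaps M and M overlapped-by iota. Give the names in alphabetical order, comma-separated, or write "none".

delta

Target iota = [May 8, May 17].
Intermediaries M with M overlapped-by iota: beta, kappa, theta, zeta.
Via beta — items with X overlaps beta: none.
Via kappa — items with X overlaps kappa: delta.
Via theta — items with X overlaps theta: delta.
Via zeta — items with X overlaps zeta: delta.
Union: delta.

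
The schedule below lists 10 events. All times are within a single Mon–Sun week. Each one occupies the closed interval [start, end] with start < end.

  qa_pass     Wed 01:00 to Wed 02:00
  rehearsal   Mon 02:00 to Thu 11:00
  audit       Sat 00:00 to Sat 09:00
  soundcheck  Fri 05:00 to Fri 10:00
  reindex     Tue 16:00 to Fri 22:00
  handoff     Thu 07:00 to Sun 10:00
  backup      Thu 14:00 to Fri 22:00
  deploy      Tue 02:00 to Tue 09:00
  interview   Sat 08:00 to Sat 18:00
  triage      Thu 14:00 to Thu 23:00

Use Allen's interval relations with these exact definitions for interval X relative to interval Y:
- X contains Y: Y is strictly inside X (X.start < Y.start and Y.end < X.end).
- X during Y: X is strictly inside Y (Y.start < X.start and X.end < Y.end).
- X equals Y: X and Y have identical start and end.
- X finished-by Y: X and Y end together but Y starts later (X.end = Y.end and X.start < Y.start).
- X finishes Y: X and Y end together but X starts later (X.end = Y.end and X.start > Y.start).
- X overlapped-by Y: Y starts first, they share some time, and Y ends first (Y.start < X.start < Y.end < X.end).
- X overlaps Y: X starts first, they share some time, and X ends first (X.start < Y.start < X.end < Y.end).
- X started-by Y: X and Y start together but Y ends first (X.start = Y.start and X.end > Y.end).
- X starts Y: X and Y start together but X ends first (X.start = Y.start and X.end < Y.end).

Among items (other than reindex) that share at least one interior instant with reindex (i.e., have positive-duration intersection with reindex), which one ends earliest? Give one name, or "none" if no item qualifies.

Target reindex = [Tue 16:00, Fri 22:00].
audit [Sat 00:00, Sat 09:00] → after → excluded.
backup [Thu 14:00, Fri 22:00] → finishes → candidate.
deploy [Tue 02:00, Tue 09:00] → before → excluded.
handoff [Thu 07:00, Sun 10:00] → overlapped-by → candidate.
interview [Sat 08:00, Sat 18:00] → after → excluded.
qa_pass [Wed 01:00, Wed 02:00] → during → candidate.
rehearsal [Mon 02:00, Thu 11:00] → overlaps → candidate.
soundcheck [Fri 05:00, Fri 10:00] → during → candidate.
triage [Thu 14:00, Thu 23:00] → during → candidate.
Among candidates, earliest end is Wed 02:00 → qa_pass.

qa_pass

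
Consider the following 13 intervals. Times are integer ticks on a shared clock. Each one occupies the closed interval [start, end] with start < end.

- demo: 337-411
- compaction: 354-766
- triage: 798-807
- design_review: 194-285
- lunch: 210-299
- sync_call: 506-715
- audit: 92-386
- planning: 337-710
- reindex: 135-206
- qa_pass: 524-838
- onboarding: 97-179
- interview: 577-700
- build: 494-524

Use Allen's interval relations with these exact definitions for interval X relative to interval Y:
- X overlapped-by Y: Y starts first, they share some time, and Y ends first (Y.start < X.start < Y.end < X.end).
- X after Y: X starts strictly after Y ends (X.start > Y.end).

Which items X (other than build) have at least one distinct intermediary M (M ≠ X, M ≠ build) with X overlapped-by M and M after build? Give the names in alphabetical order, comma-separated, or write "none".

Target build = [494, 524].
Intermediaries M with M after build: interview, triage.
Via interview — items with X overlapped-by interview: none.
Via triage — items with X overlapped-by triage: none.
Union: none.

none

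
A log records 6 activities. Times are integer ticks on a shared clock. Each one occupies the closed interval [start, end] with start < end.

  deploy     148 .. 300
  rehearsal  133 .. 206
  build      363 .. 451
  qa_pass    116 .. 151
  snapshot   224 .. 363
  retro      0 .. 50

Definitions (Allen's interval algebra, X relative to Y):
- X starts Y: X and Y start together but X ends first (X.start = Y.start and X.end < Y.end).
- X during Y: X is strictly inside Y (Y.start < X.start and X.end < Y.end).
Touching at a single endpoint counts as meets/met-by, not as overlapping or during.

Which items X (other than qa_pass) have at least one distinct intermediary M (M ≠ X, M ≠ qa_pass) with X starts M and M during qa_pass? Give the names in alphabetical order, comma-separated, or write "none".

none

Target qa_pass = [116, 151].
Intermediaries M with M during qa_pass: none.
Union: none.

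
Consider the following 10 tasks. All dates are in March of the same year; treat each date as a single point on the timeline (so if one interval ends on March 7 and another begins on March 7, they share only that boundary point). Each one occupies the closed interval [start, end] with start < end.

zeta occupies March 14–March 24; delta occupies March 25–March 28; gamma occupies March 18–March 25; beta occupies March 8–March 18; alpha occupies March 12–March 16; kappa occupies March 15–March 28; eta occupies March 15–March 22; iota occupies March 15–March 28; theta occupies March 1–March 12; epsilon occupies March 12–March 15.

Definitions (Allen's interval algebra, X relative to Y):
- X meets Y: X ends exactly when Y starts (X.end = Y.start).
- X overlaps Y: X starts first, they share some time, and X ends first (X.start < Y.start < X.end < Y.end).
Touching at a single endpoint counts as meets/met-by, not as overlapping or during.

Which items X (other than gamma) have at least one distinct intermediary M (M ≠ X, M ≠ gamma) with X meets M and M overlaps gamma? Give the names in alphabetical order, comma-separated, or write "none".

epsilon

Target gamma = [March 18, March 25].
Intermediaries M with M overlaps gamma: eta, zeta.
Via eta — items with X meets eta: epsilon.
Via zeta — items with X meets zeta: none.
Union: epsilon.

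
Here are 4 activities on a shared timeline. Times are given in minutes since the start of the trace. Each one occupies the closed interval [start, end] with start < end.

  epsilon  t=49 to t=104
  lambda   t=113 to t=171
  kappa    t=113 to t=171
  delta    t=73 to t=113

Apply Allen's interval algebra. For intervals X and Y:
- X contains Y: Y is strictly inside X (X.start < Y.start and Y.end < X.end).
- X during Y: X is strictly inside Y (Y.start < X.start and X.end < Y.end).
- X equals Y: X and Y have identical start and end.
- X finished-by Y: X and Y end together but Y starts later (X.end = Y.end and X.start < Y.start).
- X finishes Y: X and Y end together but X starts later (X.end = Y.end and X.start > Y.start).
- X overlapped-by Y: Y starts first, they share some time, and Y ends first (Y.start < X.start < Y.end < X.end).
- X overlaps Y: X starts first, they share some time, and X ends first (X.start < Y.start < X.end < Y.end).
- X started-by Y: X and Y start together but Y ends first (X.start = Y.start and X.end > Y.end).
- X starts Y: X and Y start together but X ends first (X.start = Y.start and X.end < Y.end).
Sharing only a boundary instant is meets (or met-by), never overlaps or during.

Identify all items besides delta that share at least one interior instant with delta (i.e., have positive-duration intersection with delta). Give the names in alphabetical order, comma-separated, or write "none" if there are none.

Target delta = [t=73, t=113].
epsilon [t=49, t=104] → overlaps → yes.
kappa [t=113, t=171] → met-by → no.
lambda [t=113, t=171] → met-by → no.
Result: epsilon.

epsilon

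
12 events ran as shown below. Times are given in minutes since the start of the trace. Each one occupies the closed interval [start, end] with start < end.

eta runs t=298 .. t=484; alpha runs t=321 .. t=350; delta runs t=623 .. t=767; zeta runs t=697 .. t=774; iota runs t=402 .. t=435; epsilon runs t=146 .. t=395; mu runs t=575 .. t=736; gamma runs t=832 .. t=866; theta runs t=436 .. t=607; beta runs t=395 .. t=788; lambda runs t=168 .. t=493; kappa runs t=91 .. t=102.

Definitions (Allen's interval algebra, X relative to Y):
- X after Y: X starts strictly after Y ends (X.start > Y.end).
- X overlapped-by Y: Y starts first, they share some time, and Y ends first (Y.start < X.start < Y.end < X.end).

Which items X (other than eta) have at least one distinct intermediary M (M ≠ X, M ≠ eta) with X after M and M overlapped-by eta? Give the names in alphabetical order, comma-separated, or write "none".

Target eta = [t=298, t=484].
Intermediaries M with M overlapped-by eta: beta, theta.
Via beta — items with X after beta: gamma.
Via theta — items with X after theta: delta, gamma, zeta.
Union: delta, gamma, zeta.

delta, gamma, zeta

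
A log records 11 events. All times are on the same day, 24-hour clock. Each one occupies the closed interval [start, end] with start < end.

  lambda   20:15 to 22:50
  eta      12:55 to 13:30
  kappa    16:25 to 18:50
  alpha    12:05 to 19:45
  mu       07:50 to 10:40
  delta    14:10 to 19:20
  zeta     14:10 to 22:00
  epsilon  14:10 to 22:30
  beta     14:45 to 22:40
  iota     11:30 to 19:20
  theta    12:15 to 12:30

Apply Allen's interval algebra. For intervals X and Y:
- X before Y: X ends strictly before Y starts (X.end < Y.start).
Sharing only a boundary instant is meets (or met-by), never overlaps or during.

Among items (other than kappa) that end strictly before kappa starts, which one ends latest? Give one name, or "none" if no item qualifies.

Target kappa = [16:25, 18:50].
alpha [12:05, 19:45] → contains → excluded.
beta [14:45, 22:40] → contains → excluded.
delta [14:10, 19:20] → contains → excluded.
epsilon [14:10, 22:30] → contains → excluded.
eta [12:55, 13:30] → before → candidate.
iota [11:30, 19:20] → contains → excluded.
lambda [20:15, 22:50] → after → excluded.
mu [07:50, 10:40] → before → candidate.
theta [12:15, 12:30] → before → candidate.
zeta [14:10, 22:00] → contains → excluded.
Among candidates, latest end is 13:30 → eta.

eta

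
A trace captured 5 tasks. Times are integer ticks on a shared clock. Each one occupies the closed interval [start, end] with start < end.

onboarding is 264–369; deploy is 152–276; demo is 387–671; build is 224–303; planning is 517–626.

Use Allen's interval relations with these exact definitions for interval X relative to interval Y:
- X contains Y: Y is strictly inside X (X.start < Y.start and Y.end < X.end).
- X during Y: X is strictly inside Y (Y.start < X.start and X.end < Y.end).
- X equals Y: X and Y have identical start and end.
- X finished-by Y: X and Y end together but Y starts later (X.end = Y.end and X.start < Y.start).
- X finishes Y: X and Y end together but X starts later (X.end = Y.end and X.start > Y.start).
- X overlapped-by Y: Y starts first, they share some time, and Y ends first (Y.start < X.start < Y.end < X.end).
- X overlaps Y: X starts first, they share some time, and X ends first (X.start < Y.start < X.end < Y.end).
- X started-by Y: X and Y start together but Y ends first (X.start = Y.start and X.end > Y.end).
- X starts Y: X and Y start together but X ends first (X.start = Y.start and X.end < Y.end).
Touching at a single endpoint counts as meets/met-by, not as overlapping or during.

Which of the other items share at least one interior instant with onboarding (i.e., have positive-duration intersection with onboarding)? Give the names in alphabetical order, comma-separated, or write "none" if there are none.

Target onboarding = [264, 369].
build [224, 303] → overlaps → yes.
demo [387, 671] → after → no.
deploy [152, 276] → overlaps → yes.
planning [517, 626] → after → no.
Result: build, deploy.

build, deploy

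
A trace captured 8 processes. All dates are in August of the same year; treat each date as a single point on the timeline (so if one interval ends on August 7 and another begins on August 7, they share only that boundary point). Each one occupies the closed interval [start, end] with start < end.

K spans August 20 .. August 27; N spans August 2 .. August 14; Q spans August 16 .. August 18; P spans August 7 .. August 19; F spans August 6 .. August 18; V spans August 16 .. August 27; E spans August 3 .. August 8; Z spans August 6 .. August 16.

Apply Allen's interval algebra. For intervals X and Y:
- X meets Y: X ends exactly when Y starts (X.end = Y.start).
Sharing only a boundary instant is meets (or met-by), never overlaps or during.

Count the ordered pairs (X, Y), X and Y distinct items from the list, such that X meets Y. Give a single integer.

Checking all 56 ordered pairs for relation 'meets'; matching pairs in alphabetical order:
(Z, Q): Z meets Q ✓
(Z, V): Z meets V ✓
Count: 2.

2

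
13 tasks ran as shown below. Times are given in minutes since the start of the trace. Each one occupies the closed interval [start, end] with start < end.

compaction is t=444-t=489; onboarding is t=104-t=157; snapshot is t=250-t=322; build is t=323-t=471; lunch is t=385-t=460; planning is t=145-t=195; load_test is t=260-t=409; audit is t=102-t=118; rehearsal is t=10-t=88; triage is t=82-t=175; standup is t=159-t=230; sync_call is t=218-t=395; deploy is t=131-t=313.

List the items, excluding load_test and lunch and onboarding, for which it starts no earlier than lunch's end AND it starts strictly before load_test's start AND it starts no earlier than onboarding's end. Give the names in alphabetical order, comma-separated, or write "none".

Conditions: its start is no earlier than lunch's end (X.start >= t=460) AND its start is strictly before load_test's start (X.start < t=260) AND its start is no earlier than onboarding's end (X.start >= t=157).
audit: start t=102 >= t=460? ✗; start t=102 < t=260? ✓; start t=102 >= t=157? ✗ → no.
build: start t=323 >= t=460? ✗; start t=323 < t=260? ✗; start t=323 >= t=157? ✓ → no.
compaction: start t=444 >= t=460? ✗; start t=444 < t=260? ✗; start t=444 >= t=157? ✓ → no.
deploy: start t=131 >= t=460? ✗; start t=131 < t=260? ✓; start t=131 >= t=157? ✗ → no.
planning: start t=145 >= t=460? ✗; start t=145 < t=260? ✓; start t=145 >= t=157? ✗ → no.
rehearsal: start t=10 >= t=460? ✗; start t=10 < t=260? ✓; start t=10 >= t=157? ✗ → no.
snapshot: start t=250 >= t=460? ✗; start t=250 < t=260? ✓; start t=250 >= t=157? ✓ → no.
standup: start t=159 >= t=460? ✗; start t=159 < t=260? ✓; start t=159 >= t=157? ✓ → no.
sync_call: start t=218 >= t=460? ✗; start t=218 < t=260? ✓; start t=218 >= t=157? ✓ → no.
triage: start t=82 >= t=460? ✗; start t=82 < t=260? ✓; start t=82 >= t=157? ✗ → no.
Result: none.

none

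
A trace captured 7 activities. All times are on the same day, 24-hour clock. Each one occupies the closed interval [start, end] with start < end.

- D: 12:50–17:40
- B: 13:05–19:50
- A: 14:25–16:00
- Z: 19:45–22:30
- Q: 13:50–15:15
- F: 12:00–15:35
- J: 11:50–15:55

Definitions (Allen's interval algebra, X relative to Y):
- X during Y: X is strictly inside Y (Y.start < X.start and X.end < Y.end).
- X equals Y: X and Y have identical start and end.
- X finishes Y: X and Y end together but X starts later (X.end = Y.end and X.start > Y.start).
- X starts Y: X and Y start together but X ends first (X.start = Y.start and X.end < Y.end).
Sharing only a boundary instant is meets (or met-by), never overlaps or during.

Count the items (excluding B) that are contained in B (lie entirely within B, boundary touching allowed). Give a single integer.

2

Target B = [13:05, 19:50].
A [14:25, 16:00] → during → counts.
D [12:50, 17:40] → overlaps → no.
F [12:00, 15:35] → overlaps → no.
J [11:50, 15:55] → overlaps → no.
Q [13:50, 15:15] → during → counts.
Z [19:45, 22:30] → overlapped-by → no.
Total: 2.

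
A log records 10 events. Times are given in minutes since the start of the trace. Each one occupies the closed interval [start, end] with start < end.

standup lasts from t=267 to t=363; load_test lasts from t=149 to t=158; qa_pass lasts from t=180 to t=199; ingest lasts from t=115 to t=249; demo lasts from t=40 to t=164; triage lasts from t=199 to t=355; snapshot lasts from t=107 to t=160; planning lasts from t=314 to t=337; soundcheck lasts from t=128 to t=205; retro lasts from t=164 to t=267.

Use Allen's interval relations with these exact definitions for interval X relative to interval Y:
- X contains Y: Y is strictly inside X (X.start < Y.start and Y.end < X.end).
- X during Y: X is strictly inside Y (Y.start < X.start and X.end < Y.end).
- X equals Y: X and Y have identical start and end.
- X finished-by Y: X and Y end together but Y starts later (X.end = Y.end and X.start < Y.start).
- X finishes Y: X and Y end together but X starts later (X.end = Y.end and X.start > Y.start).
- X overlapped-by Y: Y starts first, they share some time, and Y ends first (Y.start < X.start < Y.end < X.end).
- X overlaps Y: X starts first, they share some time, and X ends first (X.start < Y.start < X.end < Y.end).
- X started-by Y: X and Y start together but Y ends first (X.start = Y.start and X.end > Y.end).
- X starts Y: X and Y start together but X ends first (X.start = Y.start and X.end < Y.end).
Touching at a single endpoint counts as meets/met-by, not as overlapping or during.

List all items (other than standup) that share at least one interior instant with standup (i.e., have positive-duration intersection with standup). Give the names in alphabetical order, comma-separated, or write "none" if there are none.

Target standup = [t=267, t=363].
demo [t=40, t=164] → before → no.
ingest [t=115, t=249] → before → no.
load_test [t=149, t=158] → before → no.
planning [t=314, t=337] → during → yes.
qa_pass [t=180, t=199] → before → no.
retro [t=164, t=267] → meets → no.
snapshot [t=107, t=160] → before → no.
soundcheck [t=128, t=205] → before → no.
triage [t=199, t=355] → overlaps → yes.
Result: planning, triage.

planning, triage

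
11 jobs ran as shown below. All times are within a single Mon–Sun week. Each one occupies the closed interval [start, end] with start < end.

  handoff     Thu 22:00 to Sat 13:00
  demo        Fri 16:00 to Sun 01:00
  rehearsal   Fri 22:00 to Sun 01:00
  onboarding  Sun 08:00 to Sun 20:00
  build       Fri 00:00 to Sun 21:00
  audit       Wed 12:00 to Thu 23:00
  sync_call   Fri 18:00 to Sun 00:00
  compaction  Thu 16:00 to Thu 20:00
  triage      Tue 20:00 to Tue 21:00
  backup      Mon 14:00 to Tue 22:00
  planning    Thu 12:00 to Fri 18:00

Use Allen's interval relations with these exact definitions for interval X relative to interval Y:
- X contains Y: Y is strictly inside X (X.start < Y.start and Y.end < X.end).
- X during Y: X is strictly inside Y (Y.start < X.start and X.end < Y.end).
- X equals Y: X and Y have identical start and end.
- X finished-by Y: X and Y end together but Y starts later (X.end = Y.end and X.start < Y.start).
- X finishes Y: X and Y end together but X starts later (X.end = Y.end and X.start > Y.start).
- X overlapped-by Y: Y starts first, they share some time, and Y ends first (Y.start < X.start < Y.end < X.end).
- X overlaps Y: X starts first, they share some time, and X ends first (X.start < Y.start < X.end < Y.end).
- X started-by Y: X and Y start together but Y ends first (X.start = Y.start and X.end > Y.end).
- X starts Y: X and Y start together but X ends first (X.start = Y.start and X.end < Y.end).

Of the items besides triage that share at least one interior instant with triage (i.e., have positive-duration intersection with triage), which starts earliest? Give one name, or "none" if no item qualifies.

Target triage = [Tue 20:00, Tue 21:00].
audit [Wed 12:00, Thu 23:00] → after → excluded.
backup [Mon 14:00, Tue 22:00] → contains → candidate.
build [Fri 00:00, Sun 21:00] → after → excluded.
compaction [Thu 16:00, Thu 20:00] → after → excluded.
demo [Fri 16:00, Sun 01:00] → after → excluded.
handoff [Thu 22:00, Sat 13:00] → after → excluded.
onboarding [Sun 08:00, Sun 20:00] → after → excluded.
planning [Thu 12:00, Fri 18:00] → after → excluded.
rehearsal [Fri 22:00, Sun 01:00] → after → excluded.
sync_call [Fri 18:00, Sun 00:00] → after → excluded.
Among candidates, earliest start is Mon 14:00 → backup.

backup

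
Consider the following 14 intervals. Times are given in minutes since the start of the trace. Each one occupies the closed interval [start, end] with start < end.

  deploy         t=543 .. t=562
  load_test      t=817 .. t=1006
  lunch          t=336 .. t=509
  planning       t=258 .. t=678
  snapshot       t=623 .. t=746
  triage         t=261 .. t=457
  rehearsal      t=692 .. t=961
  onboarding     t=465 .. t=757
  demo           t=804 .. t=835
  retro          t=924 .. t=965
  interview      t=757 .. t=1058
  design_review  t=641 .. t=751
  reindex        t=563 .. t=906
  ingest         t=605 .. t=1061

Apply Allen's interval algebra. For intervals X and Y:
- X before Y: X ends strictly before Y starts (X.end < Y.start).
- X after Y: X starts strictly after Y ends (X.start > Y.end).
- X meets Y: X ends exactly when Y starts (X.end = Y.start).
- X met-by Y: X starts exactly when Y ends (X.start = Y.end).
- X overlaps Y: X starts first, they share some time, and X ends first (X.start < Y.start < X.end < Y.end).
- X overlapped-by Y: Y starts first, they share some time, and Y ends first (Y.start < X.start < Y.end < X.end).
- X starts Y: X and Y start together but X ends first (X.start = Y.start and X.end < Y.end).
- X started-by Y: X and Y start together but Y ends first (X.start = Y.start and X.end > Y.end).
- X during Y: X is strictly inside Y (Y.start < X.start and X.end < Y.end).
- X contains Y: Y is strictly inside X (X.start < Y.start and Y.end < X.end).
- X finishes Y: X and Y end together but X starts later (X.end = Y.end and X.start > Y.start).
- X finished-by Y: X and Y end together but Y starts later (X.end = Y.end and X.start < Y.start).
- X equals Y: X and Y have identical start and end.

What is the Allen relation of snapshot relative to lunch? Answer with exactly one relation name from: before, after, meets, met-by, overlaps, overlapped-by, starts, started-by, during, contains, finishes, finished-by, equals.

snapshot = [t=623, t=746]; lunch = [t=336, t=509].
Compare endpoints: snapshot.start > lunch.start, snapshot.start > lunch.end, snapshot.end > lunch.start, snapshot.end > lunch.end.
That pattern is 'after'.

after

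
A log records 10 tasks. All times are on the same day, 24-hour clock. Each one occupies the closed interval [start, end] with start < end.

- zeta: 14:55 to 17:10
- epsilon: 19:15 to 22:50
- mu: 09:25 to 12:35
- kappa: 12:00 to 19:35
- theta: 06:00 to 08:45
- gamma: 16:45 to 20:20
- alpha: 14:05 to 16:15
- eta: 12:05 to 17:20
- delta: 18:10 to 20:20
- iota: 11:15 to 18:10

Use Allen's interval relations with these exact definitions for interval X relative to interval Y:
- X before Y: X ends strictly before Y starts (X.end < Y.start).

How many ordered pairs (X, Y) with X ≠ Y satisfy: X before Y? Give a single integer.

22

Checking all 90 ordered pairs for relation 'before'; matching pairs in alphabetical order:
(alpha, delta): alpha before delta ✓
(alpha, epsilon): alpha before epsilon ✓
(alpha, gamma): alpha before gamma ✓
(eta, delta): eta before delta ✓
(eta, epsilon): eta before epsilon ✓
(iota, epsilon): iota before epsilon ✓
(mu, alpha): mu before alpha ✓
(mu, delta): mu before delta ✓
(mu, epsilon): mu before epsilon ✓
(mu, gamma): mu before gamma ✓
(mu, zeta): mu before zeta ✓
(theta, alpha): theta before alpha ✓
(theta, delta): theta before delta ✓
(theta, epsilon): theta before epsilon ✓
(theta, eta): theta before eta ✓
(theta, gamma): theta before gamma ✓
(theta, iota): theta before iota ✓
(theta, kappa): theta before kappa ✓
(theta, mu): theta before mu ✓
(theta, zeta): theta before zeta ✓
(zeta, delta): zeta before delta ✓
(zeta, epsilon): zeta before epsilon ✓
Count: 22.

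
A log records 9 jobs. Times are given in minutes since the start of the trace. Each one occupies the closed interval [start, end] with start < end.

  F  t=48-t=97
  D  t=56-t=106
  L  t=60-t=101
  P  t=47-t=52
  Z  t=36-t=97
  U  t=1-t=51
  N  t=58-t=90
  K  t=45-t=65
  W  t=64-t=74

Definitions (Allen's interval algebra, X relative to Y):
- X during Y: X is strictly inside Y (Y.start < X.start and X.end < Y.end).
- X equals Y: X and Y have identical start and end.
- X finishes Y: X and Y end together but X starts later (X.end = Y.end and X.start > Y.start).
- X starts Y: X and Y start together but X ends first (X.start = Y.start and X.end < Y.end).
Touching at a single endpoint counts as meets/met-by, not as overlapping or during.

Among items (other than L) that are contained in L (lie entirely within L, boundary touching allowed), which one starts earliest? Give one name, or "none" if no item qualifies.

W

Target L = [t=60, t=101].
D [t=56, t=106] → contains → excluded.
F [t=48, t=97] → overlaps → excluded.
K [t=45, t=65] → overlaps → excluded.
N [t=58, t=90] → overlaps → excluded.
P [t=47, t=52] → before → excluded.
U [t=1, t=51] → before → excluded.
W [t=64, t=74] → during → candidate.
Z [t=36, t=97] → overlaps → excluded.
Among candidates, earliest start is t=64 → W.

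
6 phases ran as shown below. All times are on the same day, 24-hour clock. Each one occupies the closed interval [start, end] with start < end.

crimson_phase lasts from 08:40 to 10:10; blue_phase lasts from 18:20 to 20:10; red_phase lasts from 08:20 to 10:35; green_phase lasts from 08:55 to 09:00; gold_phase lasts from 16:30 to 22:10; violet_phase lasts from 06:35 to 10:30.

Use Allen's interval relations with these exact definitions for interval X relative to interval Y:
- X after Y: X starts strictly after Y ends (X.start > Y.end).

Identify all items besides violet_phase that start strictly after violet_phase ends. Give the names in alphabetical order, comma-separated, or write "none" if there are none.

Target violet_phase = [06:35, 10:30].
blue_phase [18:20, 20:10] → after → yes.
crimson_phase [08:40, 10:10] → during → no.
gold_phase [16:30, 22:10] → after → yes.
green_phase [08:55, 09:00] → during → no.
red_phase [08:20, 10:35] → overlapped-by → no.
Result: blue_phase, gold_phase.

blue_phase, gold_phase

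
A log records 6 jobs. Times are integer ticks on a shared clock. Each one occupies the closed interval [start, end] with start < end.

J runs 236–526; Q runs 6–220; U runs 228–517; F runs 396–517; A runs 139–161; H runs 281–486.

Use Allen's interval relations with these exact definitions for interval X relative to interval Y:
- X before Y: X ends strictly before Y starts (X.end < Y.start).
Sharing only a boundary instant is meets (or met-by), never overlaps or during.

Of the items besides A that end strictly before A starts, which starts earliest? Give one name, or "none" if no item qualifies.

Target A = [139, 161].
F [396, 517] → after → excluded.
H [281, 486] → after → excluded.
J [236, 526] → after → excluded.
Q [6, 220] → contains → excluded.
U [228, 517] → after → excluded.
No candidates → none.

none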